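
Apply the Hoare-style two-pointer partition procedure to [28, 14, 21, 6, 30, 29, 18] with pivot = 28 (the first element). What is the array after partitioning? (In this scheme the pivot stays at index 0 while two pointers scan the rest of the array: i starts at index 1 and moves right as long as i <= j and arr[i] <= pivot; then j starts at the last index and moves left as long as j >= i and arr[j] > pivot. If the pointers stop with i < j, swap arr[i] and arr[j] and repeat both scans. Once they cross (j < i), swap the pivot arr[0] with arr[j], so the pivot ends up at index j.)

Hoare-style two-pointer partition with pivot = 28:

Initial array: [28, 14, 21, 6, 30, 29, 18]

Pointers start at i = 1, j = 6.
i stops at index 4 (arr[4]=30 > 28), j stops at index 6 (arr[6]=18 <= 28): swap arr[4] and arr[6], array becomes [28, 14, 21, 6, 18, 29, 30]
i ends at 5, j ends at 4: the pointers have crossed (j < i), so scanning stops.

Swap pivot arr[0] with arr[4] to place pivot at position 4: [18, 14, 21, 6, 28, 29, 30]
Pivot position: 4

After partitioning with pivot 28, the array becomes [18, 14, 21, 6, 28, 29, 30]. The pivot is placed at index 4. All elements to the left of the pivot are <= 28, and all elements to the right are > 28.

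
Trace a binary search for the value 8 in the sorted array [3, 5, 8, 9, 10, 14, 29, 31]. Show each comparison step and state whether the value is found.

Binary search for 8 in [3, 5, 8, 9, 10, 14, 29, 31]:

lo=0, hi=7, mid=3, arr[mid]=9 -> 9 > 8, search left half
lo=0, hi=2, mid=1, arr[mid]=5 -> 5 < 8, search right half
lo=2, hi=2, mid=2, arr[mid]=8 -> Found target at index 2!

Binary search finds 8 at index 2 after 3 comparisons. The search repeatedly halves the search space by comparing with the middle element.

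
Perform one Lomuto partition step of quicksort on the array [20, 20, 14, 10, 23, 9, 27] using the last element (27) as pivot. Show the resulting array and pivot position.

Lomuto partition with pivot = 27:

Initial array: [20, 20, 14, 10, 23, 9, 27]

arr[0]=20 <= 27: swap with position 0, array becomes [20, 20, 14, 10, 23, 9, 27]
arr[1]=20 <= 27: swap with position 1, array becomes [20, 20, 14, 10, 23, 9, 27]
arr[2]=14 <= 27: swap with position 2, array becomes [20, 20, 14, 10, 23, 9, 27]
arr[3]=10 <= 27: swap with position 3, array becomes [20, 20, 14, 10, 23, 9, 27]
arr[4]=23 <= 27: swap with position 4, array becomes [20, 20, 14, 10, 23, 9, 27]
arr[5]=9 <= 27: swap with position 5, array becomes [20, 20, 14, 10, 23, 9, 27]

Place pivot at position 6: [20, 20, 14, 10, 23, 9, 27]
Pivot position: 6

After partitioning with pivot 27, the array becomes [20, 20, 14, 10, 23, 9, 27]. The pivot is placed at index 6. All elements to the left of the pivot are <= 27, and all elements to the right are > 27.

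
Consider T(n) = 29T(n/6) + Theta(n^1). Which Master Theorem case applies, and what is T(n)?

Master Theorem for T(n) = 29T(n/6) + O(n^1):

a = 29, b = 6, c = 1
log_b(a) = log_6(29) = 1.8793

Case 1: c = 1 < log_6(29) = 1.8793
T(n) = O(n^(log_6 29))

For T(n) = 29T(n/6) + O(n^1): log_6(29) = 1.8793. This is Case 1 of the Master Theorem (c < log_b(a), work dominated by leaves), giving O(n^(log_6 29)).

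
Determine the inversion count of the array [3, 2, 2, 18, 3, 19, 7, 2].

Finding inversions in [3, 2, 2, 18, 3, 19, 7, 2]:

(0, 1): arr[0]=3 > arr[1]=2
(0, 2): arr[0]=3 > arr[2]=2
(0, 7): arr[0]=3 > arr[7]=2
(3, 4): arr[3]=18 > arr[4]=3
(3, 6): arr[3]=18 > arr[6]=7
(3, 7): arr[3]=18 > arr[7]=2
(4, 7): arr[4]=3 > arr[7]=2
(5, 6): arr[5]=19 > arr[6]=7
(5, 7): arr[5]=19 > arr[7]=2
(6, 7): arr[6]=7 > arr[7]=2

Total inversions: 10

The array has 10 inversion(s): (0,1), (0,2), (0,7), (3,4), (3,6), (3,7), (4,7), (5,6), (5,7), (6,7). Each pair (i,j) satisfies i < j and arr[i] > arr[j].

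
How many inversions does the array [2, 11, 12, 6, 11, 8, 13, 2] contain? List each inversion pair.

Finding inversions in [2, 11, 12, 6, 11, 8, 13, 2]:

(1, 3): arr[1]=11 > arr[3]=6
(1, 5): arr[1]=11 > arr[5]=8
(1, 7): arr[1]=11 > arr[7]=2
(2, 3): arr[2]=12 > arr[3]=6
(2, 4): arr[2]=12 > arr[4]=11
(2, 5): arr[2]=12 > arr[5]=8
(2, 7): arr[2]=12 > arr[7]=2
(3, 7): arr[3]=6 > arr[7]=2
(4, 5): arr[4]=11 > arr[5]=8
(4, 7): arr[4]=11 > arr[7]=2
(5, 7): arr[5]=8 > arr[7]=2
(6, 7): arr[6]=13 > arr[7]=2

Total inversions: 12

The array has 12 inversion(s): (1,3), (1,5), (1,7), (2,3), (2,4), (2,5), (2,7), (3,7), (4,5), (4,7), (5,7), (6,7). Each pair (i,j) satisfies i < j and arr[i] > arr[j].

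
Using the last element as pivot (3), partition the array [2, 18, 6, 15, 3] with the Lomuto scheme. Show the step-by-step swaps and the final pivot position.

Lomuto partition with pivot = 3:

Initial array: [2, 18, 6, 15, 3]

arr[0]=2 <= 3: swap with position 0, array becomes [2, 18, 6, 15, 3]
arr[1]=18 > 3: no swap
arr[2]=6 > 3: no swap
arr[3]=15 > 3: no swap

Place pivot at position 1: [2, 3, 6, 15, 18]
Pivot position: 1

After partitioning with pivot 3, the array becomes [2, 3, 6, 15, 18]. The pivot is placed at index 1. All elements to the left of the pivot are <= 3, and all elements to the right are > 3.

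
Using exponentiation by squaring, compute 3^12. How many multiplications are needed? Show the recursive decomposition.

Computing 3^12 by squaring (build up from 3^1; each line after the first costs one multiplication):

3^1 = 3
3^2 = (3^1)^2 = 3^2 = 9
3^3 = 3 * 3^2 = 3 * 9 = 27
3^6 = (3^3)^2 = 27^2 = 729
3^12 = (3^6)^2 = 729^2 = 531441

Result: 531441
Multiplications needed: 4 (4 lines after 3^1)

3^12 = 531441. Using exponentiation by squaring, this requires 4 multiplications. The key idea: if the exponent is even, square the half-power; if odd, multiply by the base once.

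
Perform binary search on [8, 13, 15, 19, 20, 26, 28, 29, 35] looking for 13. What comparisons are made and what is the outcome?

Binary search for 13 in [8, 13, 15, 19, 20, 26, 28, 29, 35]:

lo=0, hi=8, mid=4, arr[mid]=20 -> 20 > 13, search left half
lo=0, hi=3, mid=1, arr[mid]=13 -> Found target at index 1!

Binary search finds 13 at index 1 after 2 comparisons. The search repeatedly halves the search space by comparing with the middle element.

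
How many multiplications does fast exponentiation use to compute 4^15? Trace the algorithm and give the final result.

Computing 4^15 by squaring (build up from 4^1; each line after the first costs one multiplication):

4^1 = 4
4^2 = (4^1)^2 = 4^2 = 16
4^3 = 4 * 4^2 = 4 * 16 = 64
4^6 = (4^3)^2 = 64^2 = 4096
4^7 = 4 * 4^6 = 4 * 4096 = 16384
4^14 = (4^7)^2 = 16384^2 = 268435456
4^15 = 4 * 4^14 = 4 * 268435456 = 1073741824

Result: 1073741824
Multiplications needed: 6 (6 lines after 4^1)

4^15 = 1073741824. Using exponentiation by squaring, this requires 6 multiplications. The key idea: if the exponent is even, square the half-power; if odd, multiply by the base once.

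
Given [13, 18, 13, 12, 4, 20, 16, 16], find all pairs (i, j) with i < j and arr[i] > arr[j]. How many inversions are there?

Finding inversions in [13, 18, 13, 12, 4, 20, 16, 16]:

(0, 3): arr[0]=13 > arr[3]=12
(0, 4): arr[0]=13 > arr[4]=4
(1, 2): arr[1]=18 > arr[2]=13
(1, 3): arr[1]=18 > arr[3]=12
(1, 4): arr[1]=18 > arr[4]=4
(1, 6): arr[1]=18 > arr[6]=16
(1, 7): arr[1]=18 > arr[7]=16
(2, 3): arr[2]=13 > arr[3]=12
(2, 4): arr[2]=13 > arr[4]=4
(3, 4): arr[3]=12 > arr[4]=4
(5, 6): arr[5]=20 > arr[6]=16
(5, 7): arr[5]=20 > arr[7]=16

Total inversions: 12

The array has 12 inversion(s): (0,3), (0,4), (1,2), (1,3), (1,4), (1,6), (1,7), (2,3), (2,4), (3,4), (5,6), (5,7). Each pair (i,j) satisfies i < j and arr[i] > arr[j].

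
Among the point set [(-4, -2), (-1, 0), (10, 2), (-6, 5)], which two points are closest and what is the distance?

Computing all pairwise distances among 4 points:

d((-4, -2), (-1, 0)) = 3.6056 <-- minimum
d((-4, -2), (10, 2)) = 14.5602
d((-4, -2), (-6, 5)) = 7.2801
d((-1, 0), (10, 2)) = 11.1803
d((-1, 0), (-6, 5)) = 7.0711
d((10, 2), (-6, 5)) = 16.2788

Closest pair: (-4, -2) and (-1, 0) with distance 3.6056

The closest pair is (-4, -2) and (-1, 0) with Euclidean distance 3.6056. For 4 points, brute-force pairwise comparison is shown above. For large n, the divide-and-conquer algorithm (sort by x, recurse on halves, check the dividing strip) achieves O(n log n).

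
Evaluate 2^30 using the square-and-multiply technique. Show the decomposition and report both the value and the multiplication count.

Computing 2^30 by squaring (build up from 2^1; each line after the first costs one multiplication):

2^1 = 2
2^2 = (2^1)^2 = 2^2 = 4
2^3 = 2 * 2^2 = 2 * 4 = 8
2^6 = (2^3)^2 = 8^2 = 64
2^7 = 2 * 2^6 = 2 * 64 = 128
2^14 = (2^7)^2 = 128^2 = 16384
2^15 = 2 * 2^14 = 2 * 16384 = 32768
2^30 = (2^15)^2 = 32768^2 = 1073741824

Result: 1073741824
Multiplications needed: 7 (7 lines after 2^1)

2^30 = 1073741824. Using exponentiation by squaring, this requires 7 multiplications. The key idea: if the exponent is even, square the half-power; if odd, multiply by the base once.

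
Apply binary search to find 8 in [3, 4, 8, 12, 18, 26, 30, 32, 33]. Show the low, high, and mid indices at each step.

Binary search for 8 in [3, 4, 8, 12, 18, 26, 30, 32, 33]:

lo=0, hi=8, mid=4, arr[mid]=18 -> 18 > 8, search left half
lo=0, hi=3, mid=1, arr[mid]=4 -> 4 < 8, search right half
lo=2, hi=3, mid=2, arr[mid]=8 -> Found target at index 2!

Binary search finds 8 at index 2 after 3 comparisons. The search repeatedly halves the search space by comparing with the middle element.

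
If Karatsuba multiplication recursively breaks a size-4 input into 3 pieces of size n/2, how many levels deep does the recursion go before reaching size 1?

For divide and conquer with division factor 2:

Problem sizes at each level:
Level 0: 4
Level 1: 2
Level 2: 1

The root is level 0 and the size-1 base case is level 2 (the tree spans levels 0 through 2, i.e. 3 levels counting the root), so the depth is the number of divisions: log_2(4) = 2

The recursion tree depth is log_2(4) = 2. At each level, the problem size is divided by 2, so it takes 2 divisions to reduce to a base case of size 1. The algorithm makes 3 recursive calls at each level.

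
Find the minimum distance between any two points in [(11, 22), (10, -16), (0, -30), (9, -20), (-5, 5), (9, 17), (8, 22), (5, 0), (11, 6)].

Computing all pairwise distances among 9 points:

d((11, 22), (10, -16)) = 38.0132
d((11, 22), (0, -30)) = 53.1507
d((11, 22), (9, -20)) = 42.0476
d((11, 22), (-5, 5)) = 23.3452
d((11, 22), (9, 17)) = 5.3852
d((11, 22), (8, 22)) = 3.0 <-- minimum
d((11, 22), (5, 0)) = 22.8035
d((11, 22), (11, 6)) = 16.0
d((10, -16), (0, -30)) = 17.2047
d((10, -16), (9, -20)) = 4.1231
d((10, -16), (-5, 5)) = 25.807
d((10, -16), (9, 17)) = 33.0151
d((10, -16), (8, 22)) = 38.0526
d((10, -16), (5, 0)) = 16.7631
d((10, -16), (11, 6)) = 22.0227
d((0, -30), (9, -20)) = 13.4536
d((0, -30), (-5, 5)) = 35.3553
d((0, -30), (9, 17)) = 47.8539
d((0, -30), (8, 22)) = 52.6118
d((0, -30), (5, 0)) = 30.4138
d((0, -30), (11, 6)) = 37.6431
d((9, -20), (-5, 5)) = 28.6531
d((9, -20), (9, 17)) = 37.0
d((9, -20), (8, 22)) = 42.0119
d((9, -20), (5, 0)) = 20.3961
d((9, -20), (11, 6)) = 26.0768
d((-5, 5), (9, 17)) = 18.4391
d((-5, 5), (8, 22)) = 21.4009
d((-5, 5), (5, 0)) = 11.1803
d((-5, 5), (11, 6)) = 16.0312
d((9, 17), (8, 22)) = 5.099
d((9, 17), (5, 0)) = 17.4642
d((9, 17), (11, 6)) = 11.1803
d((8, 22), (5, 0)) = 22.2036
d((8, 22), (11, 6)) = 16.2788
d((5, 0), (11, 6)) = 8.4853

Closest pair: (11, 22) and (8, 22) with distance 3.0

The closest pair is (11, 22) and (8, 22) with Euclidean distance 3.0. For 9 points, brute-force pairwise comparison is shown above. For large n, the divide-and-conquer algorithm (sort by x, recurse on halves, check the dividing strip) achieves O(n log n).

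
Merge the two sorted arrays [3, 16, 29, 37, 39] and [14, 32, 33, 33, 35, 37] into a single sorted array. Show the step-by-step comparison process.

Merging process:

Compare 3 vs 14: take 3 from left. Merged: [3]
Compare 16 vs 14: take 14 from right. Merged: [3, 14]
Compare 16 vs 32: take 16 from left. Merged: [3, 14, 16]
Compare 29 vs 32: take 29 from left. Merged: [3, 14, 16, 29]
Compare 37 vs 32: take 32 from right. Merged: [3, 14, 16, 29, 32]
Compare 37 vs 33: take 33 from right. Merged: [3, 14, 16, 29, 32, 33]
Compare 37 vs 33: take 33 from right. Merged: [3, 14, 16, 29, 32, 33, 33]
Compare 37 vs 35: take 35 from right. Merged: [3, 14, 16, 29, 32, 33, 33, 35]
Compare 37 vs 37: take 37 from left. Merged: [3, 14, 16, 29, 32, 33, 33, 35, 37]
Compare 39 vs 37: take 37 from right. Merged: [3, 14, 16, 29, 32, 33, 33, 35, 37, 37]
Append remaining from left: [39]. Merged: [3, 14, 16, 29, 32, 33, 33, 35, 37, 37, 39]

Final merged array: [3, 14, 16, 29, 32, 33, 33, 35, 37, 37, 39]
Total comparisons: 10

The merged array is [3, 14, 16, 29, 32, 33, 33, 35, 37, 37, 39], requiring 10 comparisons. The merge step runs in O(n) time where n is the total number of elements.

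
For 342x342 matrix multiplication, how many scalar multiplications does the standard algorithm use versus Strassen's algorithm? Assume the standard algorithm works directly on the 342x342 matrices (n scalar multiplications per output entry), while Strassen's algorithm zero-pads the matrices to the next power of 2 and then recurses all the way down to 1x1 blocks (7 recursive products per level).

Matrix multiplication for 342x342 matrices:

Strassen's algorithm requires power-of-2 dimensions. Pad 342x342 to 512x512 (next power of 2).

Standard algorithm: 342^3 = 40001688 multiplications
Strassen's algorithm: 7^(log2(512)) = 7^9 = 40353607 multiplications
Difference: 40001688 - 40353607 = -351919 (Strassen uses MORE here due to padding overhead — for small or just-over-power-of-2 n, padding can outweigh the per-level savings)

Standard: 40001688 multiplications (342^3). Strassen: 40353607 multiplications (7^9, after padding to 512x512). Strassen reduces 8 recursive multiplications to 7 at each level.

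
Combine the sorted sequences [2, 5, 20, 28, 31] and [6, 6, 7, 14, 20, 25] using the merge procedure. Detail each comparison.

Merging process:

Compare 2 vs 6: take 2 from left. Merged: [2]
Compare 5 vs 6: take 5 from left. Merged: [2, 5]
Compare 20 vs 6: take 6 from right. Merged: [2, 5, 6]
Compare 20 vs 6: take 6 from right. Merged: [2, 5, 6, 6]
Compare 20 vs 7: take 7 from right. Merged: [2, 5, 6, 6, 7]
Compare 20 vs 14: take 14 from right. Merged: [2, 5, 6, 6, 7, 14]
Compare 20 vs 20: take 20 from left. Merged: [2, 5, 6, 6, 7, 14, 20]
Compare 28 vs 20: take 20 from right. Merged: [2, 5, 6, 6, 7, 14, 20, 20]
Compare 28 vs 25: take 25 from right. Merged: [2, 5, 6, 6, 7, 14, 20, 20, 25]
Append remaining from left: [28, 31]. Merged: [2, 5, 6, 6, 7, 14, 20, 20, 25, 28, 31]

Final merged array: [2, 5, 6, 6, 7, 14, 20, 20, 25, 28, 31]
Total comparisons: 9

The merged array is [2, 5, 6, 6, 7, 14, 20, 20, 25, 28, 31], requiring 9 comparisons. The merge step runs in O(n) time where n is the total number of elements.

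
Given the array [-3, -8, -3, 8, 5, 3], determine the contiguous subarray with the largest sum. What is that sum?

Using Kadane's algorithm on [-3, -8, -3, 8, 5, 3]:

Scanning through the array:
Position 1 (value -8): max_ending_here = -8, max_so_far = -3
Position 2 (value -3): max_ending_here = -3, max_so_far = -3
Position 3 (value 8): max_ending_here = 8, max_so_far = 8
Position 4 (value 5): max_ending_here = 13, max_so_far = 13
Position 5 (value 3): max_ending_here = 16, max_so_far = 16

Maximum subarray: [8, 5, 3]
Maximum sum: 16

The maximum subarray is [8, 5, 3] with sum 16. This subarray runs from index 3 to index 5.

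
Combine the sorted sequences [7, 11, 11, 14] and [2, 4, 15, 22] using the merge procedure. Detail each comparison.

Merging process:

Compare 7 vs 2: take 2 from right. Merged: [2]
Compare 7 vs 4: take 4 from right. Merged: [2, 4]
Compare 7 vs 15: take 7 from left. Merged: [2, 4, 7]
Compare 11 vs 15: take 11 from left. Merged: [2, 4, 7, 11]
Compare 11 vs 15: take 11 from left. Merged: [2, 4, 7, 11, 11]
Compare 14 vs 15: take 14 from left. Merged: [2, 4, 7, 11, 11, 14]
Append remaining from right: [15, 22]. Merged: [2, 4, 7, 11, 11, 14, 15, 22]

Final merged array: [2, 4, 7, 11, 11, 14, 15, 22]
Total comparisons: 6

The merged array is [2, 4, 7, 11, 11, 14, 15, 22], requiring 6 comparisons. The merge step runs in O(n) time where n is the total number of elements.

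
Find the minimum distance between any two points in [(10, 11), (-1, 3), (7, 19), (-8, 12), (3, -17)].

Computing all pairwise distances among 5 points:

d((10, 11), (-1, 3)) = 13.6015
d((10, 11), (7, 19)) = 8.544 <-- minimum
d((10, 11), (-8, 12)) = 18.0278
d((10, 11), (3, -17)) = 28.8617
d((-1, 3), (7, 19)) = 17.8885
d((-1, 3), (-8, 12)) = 11.4018
d((-1, 3), (3, -17)) = 20.3961
d((7, 19), (-8, 12)) = 16.5529
d((7, 19), (3, -17)) = 36.2215
d((-8, 12), (3, -17)) = 31.0161

Closest pair: (10, 11) and (7, 19) with distance 8.544

The closest pair is (10, 11) and (7, 19) with Euclidean distance 8.544. For 5 points, brute-force pairwise comparison is shown above. For large n, the divide-and-conquer algorithm (sort by x, recurse on halves, check the dividing strip) achieves O(n log n).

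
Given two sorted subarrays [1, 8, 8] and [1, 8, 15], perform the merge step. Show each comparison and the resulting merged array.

Merging process:

Compare 1 vs 1: take 1 from left. Merged: [1]
Compare 8 vs 1: take 1 from right. Merged: [1, 1]
Compare 8 vs 8: take 8 from left. Merged: [1, 1, 8]
Compare 8 vs 8: take 8 from left. Merged: [1, 1, 8, 8]
Append remaining from right: [8, 15]. Merged: [1, 1, 8, 8, 8, 15]

Final merged array: [1, 1, 8, 8, 8, 15]
Total comparisons: 4

The merged array is [1, 1, 8, 8, 8, 15], requiring 4 comparisons. The merge step runs in O(n) time where n is the total number of elements.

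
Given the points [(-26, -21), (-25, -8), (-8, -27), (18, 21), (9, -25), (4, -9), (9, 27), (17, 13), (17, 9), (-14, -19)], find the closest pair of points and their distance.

Computing all pairwise distances among 10 points:

d((-26, -21), (-25, -8)) = 13.0384
d((-26, -21), (-8, -27)) = 18.9737
d((-26, -21), (18, 21)) = 60.8276
d((-26, -21), (9, -25)) = 35.2278
d((-26, -21), (4, -9)) = 32.311
d((-26, -21), (9, 27)) = 59.4054
d((-26, -21), (17, 13)) = 54.8179
d((-26, -21), (17, 9)) = 52.4309
d((-26, -21), (-14, -19)) = 12.1655
d((-25, -8), (-8, -27)) = 25.4951
d((-25, -8), (18, 21)) = 51.8652
d((-25, -8), (9, -25)) = 38.0132
d((-25, -8), (4, -9)) = 29.0172
d((-25, -8), (9, 27)) = 48.7955
d((-25, -8), (17, 13)) = 46.9574
d((-25, -8), (17, 9)) = 45.31
d((-25, -8), (-14, -19)) = 15.5563
d((-8, -27), (18, 21)) = 54.5894
d((-8, -27), (9, -25)) = 17.1172
d((-8, -27), (4, -9)) = 21.6333
d((-8, -27), (9, 27)) = 56.6127
d((-8, -27), (17, 13)) = 47.1699
d((-8, -27), (17, 9)) = 43.8292
d((-8, -27), (-14, -19)) = 10.0
d((18, 21), (9, -25)) = 46.8722
d((18, 21), (4, -9)) = 33.1059
d((18, 21), (9, 27)) = 10.8167
d((18, 21), (17, 13)) = 8.0623
d((18, 21), (17, 9)) = 12.0416
d((18, 21), (-14, -19)) = 51.225
d((9, -25), (4, -9)) = 16.7631
d((9, -25), (9, 27)) = 52.0
d((9, -25), (17, 13)) = 38.833
d((9, -25), (17, 9)) = 34.9285
d((9, -25), (-14, -19)) = 23.7697
d((4, -9), (9, 27)) = 36.3456
d((4, -9), (17, 13)) = 25.5539
d((4, -9), (17, 9)) = 22.2036
d((4, -9), (-14, -19)) = 20.5913
d((9, 27), (17, 13)) = 16.1245
d((9, 27), (17, 9)) = 19.6977
d((9, 27), (-14, -19)) = 51.4296
d((17, 13), (17, 9)) = 4.0 <-- minimum
d((17, 13), (-14, -19)) = 44.5533
d((17, 9), (-14, -19)) = 41.7732

Closest pair: (17, 13) and (17, 9) with distance 4.0

The closest pair is (17, 13) and (17, 9) with Euclidean distance 4.0. For 10 points, brute-force pairwise comparison is shown above. For large n, the divide-and-conquer algorithm (sort by x, recurse on halves, check the dividing strip) achieves O(n log n).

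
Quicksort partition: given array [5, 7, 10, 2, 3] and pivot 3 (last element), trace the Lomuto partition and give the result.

Lomuto partition with pivot = 3:

Initial array: [5, 7, 10, 2, 3]

arr[0]=5 > 3: no swap
arr[1]=7 > 3: no swap
arr[2]=10 > 3: no swap
arr[3]=2 <= 3: swap with position 0, array becomes [2, 7, 10, 5, 3]

Place pivot at position 1: [2, 3, 10, 5, 7]
Pivot position: 1

After partitioning with pivot 3, the array becomes [2, 3, 10, 5, 7]. The pivot is placed at index 1. All elements to the left of the pivot are <= 3, and all elements to the right are > 3.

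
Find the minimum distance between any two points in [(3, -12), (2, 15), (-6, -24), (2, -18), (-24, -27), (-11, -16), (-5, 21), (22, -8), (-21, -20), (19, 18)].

Computing all pairwise distances among 10 points:

d((3, -12), (2, 15)) = 27.0185
d((3, -12), (-6, -24)) = 15.0
d((3, -12), (2, -18)) = 6.0828 <-- minimum
d((3, -12), (-24, -27)) = 30.8869
d((3, -12), (-11, -16)) = 14.5602
d((3, -12), (-5, 21)) = 33.9559
d((3, -12), (22, -8)) = 19.4165
d((3, -12), (-21, -20)) = 25.2982
d((3, -12), (19, 18)) = 34.0
d((2, 15), (-6, -24)) = 39.8121
d((2, 15), (2, -18)) = 33.0
d((2, 15), (-24, -27)) = 49.3964
d((2, 15), (-11, -16)) = 33.6155
d((2, 15), (-5, 21)) = 9.2195
d((2, 15), (22, -8)) = 30.4795
d((2, 15), (-21, -20)) = 41.8808
d((2, 15), (19, 18)) = 17.2627
d((-6, -24), (2, -18)) = 10.0
d((-6, -24), (-24, -27)) = 18.2483
d((-6, -24), (-11, -16)) = 9.434
d((-6, -24), (-5, 21)) = 45.0111
d((-6, -24), (22, -8)) = 32.249
d((-6, -24), (-21, -20)) = 15.5242
d((-6, -24), (19, 18)) = 48.8774
d((2, -18), (-24, -27)) = 27.5136
d((2, -18), (-11, -16)) = 13.1529
d((2, -18), (-5, 21)) = 39.6232
d((2, -18), (22, -8)) = 22.3607
d((2, -18), (-21, -20)) = 23.0868
d((2, -18), (19, 18)) = 39.8121
d((-24, -27), (-11, -16)) = 17.0294
d((-24, -27), (-5, 21)) = 51.6236
d((-24, -27), (22, -8)) = 49.7695
d((-24, -27), (-21, -20)) = 7.6158
d((-24, -27), (19, 18)) = 62.2415
d((-11, -16), (-5, 21)) = 37.4833
d((-11, -16), (22, -8)) = 33.9559
d((-11, -16), (-21, -20)) = 10.7703
d((-11, -16), (19, 18)) = 45.3431
d((-5, 21), (22, -8)) = 39.6232
d((-5, 21), (-21, -20)) = 44.0114
d((-5, 21), (19, 18)) = 24.1868
d((22, -8), (-21, -20)) = 44.643
d((22, -8), (19, 18)) = 26.1725
d((-21, -20), (19, 18)) = 55.1725

Closest pair: (3, -12) and (2, -18) with distance 6.0828

The closest pair is (3, -12) and (2, -18) with Euclidean distance 6.0828. For 10 points, brute-force pairwise comparison is shown above. For large n, the divide-and-conquer algorithm (sort by x, recurse on halves, check the dividing strip) achieves O(n log n).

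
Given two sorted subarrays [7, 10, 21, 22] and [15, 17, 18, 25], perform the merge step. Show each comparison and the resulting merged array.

Merging process:

Compare 7 vs 15: take 7 from left. Merged: [7]
Compare 10 vs 15: take 10 from left. Merged: [7, 10]
Compare 21 vs 15: take 15 from right. Merged: [7, 10, 15]
Compare 21 vs 17: take 17 from right. Merged: [7, 10, 15, 17]
Compare 21 vs 18: take 18 from right. Merged: [7, 10, 15, 17, 18]
Compare 21 vs 25: take 21 from left. Merged: [7, 10, 15, 17, 18, 21]
Compare 22 vs 25: take 22 from left. Merged: [7, 10, 15, 17, 18, 21, 22]
Append remaining from right: [25]. Merged: [7, 10, 15, 17, 18, 21, 22, 25]

Final merged array: [7, 10, 15, 17, 18, 21, 22, 25]
Total comparisons: 7

The merged array is [7, 10, 15, 17, 18, 21, 22, 25], requiring 7 comparisons. The merge step runs in O(n) time where n is the total number of elements.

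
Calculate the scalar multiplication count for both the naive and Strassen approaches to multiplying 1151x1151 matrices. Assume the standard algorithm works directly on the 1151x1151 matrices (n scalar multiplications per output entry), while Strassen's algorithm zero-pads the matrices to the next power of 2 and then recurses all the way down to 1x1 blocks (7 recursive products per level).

Matrix multiplication for 1151x1151 matrices:

Strassen's algorithm requires power-of-2 dimensions. Pad 1151x1151 to 2048x2048 (next power of 2).

Standard algorithm: 1151^3 = 1524845951 multiplications
Strassen's algorithm: 7^(log2(2048)) = 7^11 = 1977326743 multiplications
Difference: 1524845951 - 1977326743 = -452480792 (Strassen uses MORE here due to padding overhead — for small or just-over-power-of-2 n, padding can outweigh the per-level savings)

Standard: 1524845951 multiplications (1151^3). Strassen: 1977326743 multiplications (7^11, after padding to 2048x2048). Strassen reduces 8 recursive multiplications to 7 at each level.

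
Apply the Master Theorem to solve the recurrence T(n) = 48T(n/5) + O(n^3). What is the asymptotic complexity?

Master Theorem for T(n) = 48T(n/5) + O(n^3):

a = 48, b = 5, c = 3
log_b(a) = log_5(48) = 2.4053

Case 3: c = 3 > log_5(48) = 2.4053
T(n) = O(n^3) = O(n^3)

For T(n) = 48T(n/5) + O(n^3): log_5(48) = 2.4053. This is Case 3 of the Master Theorem (c > log_b(a), work dominated by root), giving O(n^3).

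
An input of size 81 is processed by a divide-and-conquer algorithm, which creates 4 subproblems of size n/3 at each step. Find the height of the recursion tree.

For divide and conquer with division factor 3:

Problem sizes at each level:
Level 0: 81
Level 1: 27
Level 2: 9
Level 3: 3
Level 4: 1

The root is level 0 and the size-1 base case is level 4 (the tree spans levels 0 through 4, i.e. 5 levels counting the root), so the depth is the number of divisions: log_3(81) = 4

The recursion tree depth is log_3(81) = 4. At each level, the problem size is divided by 3, so it takes 4 divisions to reduce to a base case of size 1. The algorithm makes 4 recursive calls at each level.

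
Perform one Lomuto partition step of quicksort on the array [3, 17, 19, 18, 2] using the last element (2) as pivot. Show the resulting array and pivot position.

Lomuto partition with pivot = 2:

Initial array: [3, 17, 19, 18, 2]

arr[0]=3 > 2: no swap
arr[1]=17 > 2: no swap
arr[2]=19 > 2: no swap
arr[3]=18 > 2: no swap

Place pivot at position 0: [2, 17, 19, 18, 3]
Pivot position: 0

After partitioning with pivot 2, the array becomes [2, 17, 19, 18, 3]. The pivot is placed at index 0. All elements to the left of the pivot are <= 2, and all elements to the right are > 2.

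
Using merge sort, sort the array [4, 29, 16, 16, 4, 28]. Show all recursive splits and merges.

Merge sort trace:

Split: [4, 29, 16, 16, 4, 28] -> [4, 29, 16] and [16, 4, 28]
  Split: [4, 29, 16] -> [4] and [29, 16]
    Split: [29, 16] -> [29] and [16]
    Merge: [29] + [16] -> [16, 29]
  Merge: [4] + [16, 29] -> [4, 16, 29]
  Split: [16, 4, 28] -> [16] and [4, 28]
    Split: [4, 28] -> [4] and [28]
    Merge: [4] + [28] -> [4, 28]
  Merge: [16] + [4, 28] -> [4, 16, 28]
Merge: [4, 16, 29] + [4, 16, 28] -> [4, 4, 16, 16, 28, 29]

Final sorted array: [4, 4, 16, 16, 28, 29]

The merge sort proceeds by recursively splitting the array and merging sorted halves.
After all merges, the sorted array is [4, 4, 16, 16, 28, 29].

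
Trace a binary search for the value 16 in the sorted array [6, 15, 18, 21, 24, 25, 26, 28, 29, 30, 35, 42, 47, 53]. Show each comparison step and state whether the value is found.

Binary search for 16 in [6, 15, 18, 21, 24, 25, 26, 28, 29, 30, 35, 42, 47, 53]:

lo=0, hi=13, mid=6, arr[mid]=26 -> 26 > 16, search left half
lo=0, hi=5, mid=2, arr[mid]=18 -> 18 > 16, search left half
lo=0, hi=1, mid=0, arr[mid]=6 -> 6 < 16, search right half
lo=1, hi=1, mid=1, arr[mid]=15 -> 15 < 16, search right half
lo=2 > hi=1, target 16 not found

Binary search determines that 16 is not in the array after 4 comparisons. The search space was exhausted without finding the target.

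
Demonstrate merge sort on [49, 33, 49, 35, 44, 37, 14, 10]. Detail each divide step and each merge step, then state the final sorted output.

Merge sort trace:

Split: [49, 33, 49, 35, 44, 37, 14, 10] -> [49, 33, 49, 35] and [44, 37, 14, 10]
  Split: [49, 33, 49, 35] -> [49, 33] and [49, 35]
    Split: [49, 33] -> [49] and [33]
    Merge: [49] + [33] -> [33, 49]
    Split: [49, 35] -> [49] and [35]
    Merge: [49] + [35] -> [35, 49]
  Merge: [33, 49] + [35, 49] -> [33, 35, 49, 49]
  Split: [44, 37, 14, 10] -> [44, 37] and [14, 10]
    Split: [44, 37] -> [44] and [37]
    Merge: [44] + [37] -> [37, 44]
    Split: [14, 10] -> [14] and [10]
    Merge: [14] + [10] -> [10, 14]
  Merge: [37, 44] + [10, 14] -> [10, 14, 37, 44]
Merge: [33, 35, 49, 49] + [10, 14, 37, 44] -> [10, 14, 33, 35, 37, 44, 49, 49]

Final sorted array: [10, 14, 33, 35, 37, 44, 49, 49]

The merge sort proceeds by recursively splitting the array and merging sorted halves.
After all merges, the sorted array is [10, 14, 33, 35, 37, 44, 49, 49].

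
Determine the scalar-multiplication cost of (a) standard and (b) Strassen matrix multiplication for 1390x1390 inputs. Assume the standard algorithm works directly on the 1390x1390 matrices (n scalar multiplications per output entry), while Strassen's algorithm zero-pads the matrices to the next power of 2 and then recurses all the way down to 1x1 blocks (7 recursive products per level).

Matrix multiplication for 1390x1390 matrices:

Strassen's algorithm requires power-of-2 dimensions. Pad 1390x1390 to 2048x2048 (next power of 2).

Standard algorithm: 1390^3 = 2685619000 multiplications
Strassen's algorithm: 7^(log2(2048)) = 7^11 = 1977326743 multiplications
Savings: 2685619000 - 1977326743 = 708292257 multiplications

Standard: 2685619000 multiplications (1390^3). Strassen: 1977326743 multiplications (7^11, after padding to 2048x2048). Strassen reduces 8 recursive multiplications to 7 at each level.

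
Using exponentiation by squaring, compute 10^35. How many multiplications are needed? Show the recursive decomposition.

Computing 10^35 by squaring (build up from 10^1; each line after the first costs one multiplication):

10^1 = 10
10^2 = (10^1)^2 = 10^2 = 100
10^4 = (10^2)^2 = 100^2 = 10000
10^8 = (10^4)^2 = 10000^2 = 100000000
10^16 = (10^8)^2 = 100000000^2 = 10000000000000000
10^17 = 10 * 10^16 = 10 * 10000000000000000 = 100000000000000000
10^34 = (10^17)^2 = 100000000000000000^2 = 10000000000000000000000000000000000
10^35 = 10 * 10^34 = 10 * 10000000000000000000000000000000000 = 100000000000000000000000000000000000

Result: 100000000000000000000000000000000000
Multiplications needed: 7 (7 lines after 10^1)

10^35 = 100000000000000000000000000000000000. Using exponentiation by squaring, this requires 7 multiplications. The key idea: if the exponent is even, square the half-power; if odd, multiply by the base once.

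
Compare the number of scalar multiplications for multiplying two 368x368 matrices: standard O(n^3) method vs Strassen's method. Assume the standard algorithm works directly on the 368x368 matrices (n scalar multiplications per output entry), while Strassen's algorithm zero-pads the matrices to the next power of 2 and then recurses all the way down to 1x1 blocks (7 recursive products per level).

Matrix multiplication for 368x368 matrices:

Strassen's algorithm requires power-of-2 dimensions. Pad 368x368 to 512x512 (next power of 2).

Standard algorithm: 368^3 = 49836032 multiplications
Strassen's algorithm: 7^(log2(512)) = 7^9 = 40353607 multiplications
Savings: 49836032 - 40353607 = 9482425 multiplications

Standard: 49836032 multiplications (368^3). Strassen: 40353607 multiplications (7^9, after padding to 512x512). Strassen reduces 8 recursive multiplications to 7 at each level.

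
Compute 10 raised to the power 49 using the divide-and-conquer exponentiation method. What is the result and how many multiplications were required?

Computing 10^49 by squaring (build up from 10^1; each line after the first costs one multiplication):

10^1 = 10
10^2 = (10^1)^2 = 10^2 = 100
10^3 = 10 * 10^2 = 10 * 100 = 1000
10^6 = (10^3)^2 = 1000^2 = 1000000
10^12 = (10^6)^2 = 1000000^2 = 1000000000000
10^24 = (10^12)^2 = 1000000000000^2 = 1000000000000000000000000
10^48 = (10^24)^2 = 1000000000000000000000000^2 = 1000000000000000000000000000000000000000000000000
10^49 = 10 * 10^48 = 10 * 1000000000000000000000000000000000000000000000000 = 10000000000000000000000000000000000000000000000000

Result: 10000000000000000000000000000000000000000000000000
Multiplications needed: 7 (7 lines after 10^1)

10^49 = 10000000000000000000000000000000000000000000000000. Using exponentiation by squaring, this requires 7 multiplications. The key idea: if the exponent is even, square the half-power; if odd, multiply by the base once.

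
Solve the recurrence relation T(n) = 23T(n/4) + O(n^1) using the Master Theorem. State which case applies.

Master Theorem for T(n) = 23T(n/4) + O(n^1):

a = 23, b = 4, c = 1
log_b(a) = log_4(23) = 2.2618

Case 1: c = 1 < log_4(23) = 2.2618
T(n) = O(n^(log_4 23))

For T(n) = 23T(n/4) + O(n^1): log_4(23) = 2.2618. This is Case 1 of the Master Theorem (c < log_b(a), work dominated by leaves), giving O(n^(log_4 23)).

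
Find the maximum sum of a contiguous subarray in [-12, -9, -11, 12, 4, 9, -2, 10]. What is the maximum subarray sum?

Using Kadane's algorithm on [-12, -9, -11, 12, 4, 9, -2, 10]:

Scanning through the array:
Position 1 (value -9): max_ending_here = -9, max_so_far = -9
Position 2 (value -11): max_ending_here = -11, max_so_far = -9
Position 3 (value 12): max_ending_here = 12, max_so_far = 12
Position 4 (value 4): max_ending_here = 16, max_so_far = 16
Position 5 (value 9): max_ending_here = 25, max_so_far = 25
Position 6 (value -2): max_ending_here = 23, max_so_far = 25
Position 7 (value 10): max_ending_here = 33, max_so_far = 33

Maximum subarray: [12, 4, 9, -2, 10]
Maximum sum: 33

The maximum subarray is [12, 4, 9, -2, 10] with sum 33. This subarray runs from index 3 to index 7.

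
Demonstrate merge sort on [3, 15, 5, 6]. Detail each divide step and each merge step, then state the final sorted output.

Merge sort trace:

Split: [3, 15, 5, 6] -> [3, 15] and [5, 6]
  Split: [3, 15] -> [3] and [15]
  Merge: [3] + [15] -> [3, 15]
  Split: [5, 6] -> [5] and [6]
  Merge: [5] + [6] -> [5, 6]
Merge: [3, 15] + [5, 6] -> [3, 5, 6, 15]

Final sorted array: [3, 5, 6, 15]

The merge sort proceeds by recursively splitting the array and merging sorted halves.
After all merges, the sorted array is [3, 5, 6, 15].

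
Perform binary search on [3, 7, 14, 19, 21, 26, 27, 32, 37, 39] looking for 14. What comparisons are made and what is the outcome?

Binary search for 14 in [3, 7, 14, 19, 21, 26, 27, 32, 37, 39]:

lo=0, hi=9, mid=4, arr[mid]=21 -> 21 > 14, search left half
lo=0, hi=3, mid=1, arr[mid]=7 -> 7 < 14, search right half
lo=2, hi=3, mid=2, arr[mid]=14 -> Found target at index 2!

Binary search finds 14 at index 2 after 3 comparisons. The search repeatedly halves the search space by comparing with the middle element.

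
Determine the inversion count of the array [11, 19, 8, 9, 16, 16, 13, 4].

Finding inversions in [11, 19, 8, 9, 16, 16, 13, 4]:

(0, 2): arr[0]=11 > arr[2]=8
(0, 3): arr[0]=11 > arr[3]=9
(0, 7): arr[0]=11 > arr[7]=4
(1, 2): arr[1]=19 > arr[2]=8
(1, 3): arr[1]=19 > arr[3]=9
(1, 4): arr[1]=19 > arr[4]=16
(1, 5): arr[1]=19 > arr[5]=16
(1, 6): arr[1]=19 > arr[6]=13
(1, 7): arr[1]=19 > arr[7]=4
(2, 7): arr[2]=8 > arr[7]=4
(3, 7): arr[3]=9 > arr[7]=4
(4, 6): arr[4]=16 > arr[6]=13
(4, 7): arr[4]=16 > arr[7]=4
(5, 6): arr[5]=16 > arr[6]=13
(5, 7): arr[5]=16 > arr[7]=4
(6, 7): arr[6]=13 > arr[7]=4

Total inversions: 16

The array has 16 inversion(s): (0,2), (0,3), (0,7), (1,2), (1,3), (1,4), (1,5), (1,6), (1,7), (2,7), (3,7), (4,6), (4,7), (5,6), (5,7), (6,7). Each pair (i,j) satisfies i < j and arr[i] > arr[j].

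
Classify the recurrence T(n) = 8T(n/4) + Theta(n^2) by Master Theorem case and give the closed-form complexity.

Master Theorem for T(n) = 8T(n/4) + O(n^2):

a = 8, b = 4, c = 2
log_b(a) = log_4(8) = 1.5000

Case 3: c = 2 > log_4(8) = 1.5000
T(n) = O(n^2) = O(n^2)

For T(n) = 8T(n/4) + O(n^2): log_4(8) = 1.5000. This is Case 3 of the Master Theorem (c > log_b(a), work dominated by root), giving O(n^2).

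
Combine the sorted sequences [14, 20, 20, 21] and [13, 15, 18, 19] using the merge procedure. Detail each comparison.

Merging process:

Compare 14 vs 13: take 13 from right. Merged: [13]
Compare 14 vs 15: take 14 from left. Merged: [13, 14]
Compare 20 vs 15: take 15 from right. Merged: [13, 14, 15]
Compare 20 vs 18: take 18 from right. Merged: [13, 14, 15, 18]
Compare 20 vs 19: take 19 from right. Merged: [13, 14, 15, 18, 19]
Append remaining from left: [20, 20, 21]. Merged: [13, 14, 15, 18, 19, 20, 20, 21]

Final merged array: [13, 14, 15, 18, 19, 20, 20, 21]
Total comparisons: 5

The merged array is [13, 14, 15, 18, 19, 20, 20, 21], requiring 5 comparisons. The merge step runs in O(n) time where n is the total number of elements.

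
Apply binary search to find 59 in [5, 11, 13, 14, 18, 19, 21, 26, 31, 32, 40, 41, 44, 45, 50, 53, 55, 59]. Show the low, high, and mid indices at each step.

Binary search for 59 in [5, 11, 13, 14, 18, 19, 21, 26, 31, 32, 40, 41, 44, 45, 50, 53, 55, 59]:

lo=0, hi=17, mid=8, arr[mid]=31 -> 31 < 59, search right half
lo=9, hi=17, mid=13, arr[mid]=45 -> 45 < 59, search right half
lo=14, hi=17, mid=15, arr[mid]=53 -> 53 < 59, search right half
lo=16, hi=17, mid=16, arr[mid]=55 -> 55 < 59, search right half
lo=17, hi=17, mid=17, arr[mid]=59 -> Found target at index 17!

Binary search finds 59 at index 17 after 5 comparisons. The search repeatedly halves the search space by comparing with the middle element.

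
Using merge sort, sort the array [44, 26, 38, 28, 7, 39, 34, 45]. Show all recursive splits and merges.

Merge sort trace:

Split: [44, 26, 38, 28, 7, 39, 34, 45] -> [44, 26, 38, 28] and [7, 39, 34, 45]
  Split: [44, 26, 38, 28] -> [44, 26] and [38, 28]
    Split: [44, 26] -> [44] and [26]
    Merge: [44] + [26] -> [26, 44]
    Split: [38, 28] -> [38] and [28]
    Merge: [38] + [28] -> [28, 38]
  Merge: [26, 44] + [28, 38] -> [26, 28, 38, 44]
  Split: [7, 39, 34, 45] -> [7, 39] and [34, 45]
    Split: [7, 39] -> [7] and [39]
    Merge: [7] + [39] -> [7, 39]
    Split: [34, 45] -> [34] and [45]
    Merge: [34] + [45] -> [34, 45]
  Merge: [7, 39] + [34, 45] -> [7, 34, 39, 45]
Merge: [26, 28, 38, 44] + [7, 34, 39, 45] -> [7, 26, 28, 34, 38, 39, 44, 45]

Final sorted array: [7, 26, 28, 34, 38, 39, 44, 45]

The merge sort proceeds by recursively splitting the array and merging sorted halves.
After all merges, the sorted array is [7, 26, 28, 34, 38, 39, 44, 45].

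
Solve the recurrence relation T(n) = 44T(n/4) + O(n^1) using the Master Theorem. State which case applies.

Master Theorem for T(n) = 44T(n/4) + O(n^1):

a = 44, b = 4, c = 1
log_b(a) = log_4(44) = 2.7297

Case 1: c = 1 < log_4(44) = 2.7297
T(n) = O(n^(log_4 44))

For T(n) = 44T(n/4) + O(n^1): log_4(44) = 2.7297. This is Case 1 of the Master Theorem (c < log_b(a), work dominated by leaves), giving O(n^(log_4 44)).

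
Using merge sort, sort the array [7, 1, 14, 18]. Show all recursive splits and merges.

Merge sort trace:

Split: [7, 1, 14, 18] -> [7, 1] and [14, 18]
  Split: [7, 1] -> [7] and [1]
  Merge: [7] + [1] -> [1, 7]
  Split: [14, 18] -> [14] and [18]
  Merge: [14] + [18] -> [14, 18]
Merge: [1, 7] + [14, 18] -> [1, 7, 14, 18]

Final sorted array: [1, 7, 14, 18]

The merge sort proceeds by recursively splitting the array and merging sorted halves.
After all merges, the sorted array is [1, 7, 14, 18].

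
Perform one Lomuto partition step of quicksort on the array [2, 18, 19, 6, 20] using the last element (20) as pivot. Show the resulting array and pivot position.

Lomuto partition with pivot = 20:

Initial array: [2, 18, 19, 6, 20]

arr[0]=2 <= 20: swap with position 0, array becomes [2, 18, 19, 6, 20]
arr[1]=18 <= 20: swap with position 1, array becomes [2, 18, 19, 6, 20]
arr[2]=19 <= 20: swap with position 2, array becomes [2, 18, 19, 6, 20]
arr[3]=6 <= 20: swap with position 3, array becomes [2, 18, 19, 6, 20]

Place pivot at position 4: [2, 18, 19, 6, 20]
Pivot position: 4

After partitioning with pivot 20, the array becomes [2, 18, 19, 6, 20]. The pivot is placed at index 4. All elements to the left of the pivot are <= 20, and all elements to the right are > 20.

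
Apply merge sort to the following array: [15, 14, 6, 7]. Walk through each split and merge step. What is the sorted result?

Merge sort trace:

Split: [15, 14, 6, 7] -> [15, 14] and [6, 7]
  Split: [15, 14] -> [15] and [14]
  Merge: [15] + [14] -> [14, 15]
  Split: [6, 7] -> [6] and [7]
  Merge: [6] + [7] -> [6, 7]
Merge: [14, 15] + [6, 7] -> [6, 7, 14, 15]

Final sorted array: [6, 7, 14, 15]

The merge sort proceeds by recursively splitting the array and merging sorted halves.
After all merges, the sorted array is [6, 7, 14, 15].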